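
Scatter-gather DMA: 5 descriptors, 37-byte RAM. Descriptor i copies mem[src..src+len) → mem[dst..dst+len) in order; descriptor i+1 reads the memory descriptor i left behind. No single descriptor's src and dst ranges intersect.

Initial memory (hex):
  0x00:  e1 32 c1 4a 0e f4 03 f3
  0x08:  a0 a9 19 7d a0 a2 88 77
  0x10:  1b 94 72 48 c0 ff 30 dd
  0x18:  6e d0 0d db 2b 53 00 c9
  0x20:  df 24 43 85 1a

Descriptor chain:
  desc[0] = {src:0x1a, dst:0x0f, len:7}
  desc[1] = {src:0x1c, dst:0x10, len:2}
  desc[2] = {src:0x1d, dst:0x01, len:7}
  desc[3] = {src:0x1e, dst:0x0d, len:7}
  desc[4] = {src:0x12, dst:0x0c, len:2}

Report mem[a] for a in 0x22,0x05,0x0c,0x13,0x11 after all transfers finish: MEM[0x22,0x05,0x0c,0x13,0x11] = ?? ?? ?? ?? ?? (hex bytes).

D0: mem[0x0f..0x15] <- [0d db 2b 53 00 c9 df]
D1: mem[0x10..0x11] <- [2b 53]
D2: mem[0x01..0x07] <- [53 00 c9 df 24 43 85]
D3: mem[0x0d..0x13] <- [00 c9 df 24 43 85 1a]
D4: mem[0x0c..0x0d] <- [85 1a]
query mem[0x22]=0x43, mem[0x05]=0x24, mem[0x0c]=0x85, mem[0x13]=0x1a, mem[0x11]=0x43

MEM[0x22,0x05,0x0c,0x13,0x11] = 43 24 85 1a 43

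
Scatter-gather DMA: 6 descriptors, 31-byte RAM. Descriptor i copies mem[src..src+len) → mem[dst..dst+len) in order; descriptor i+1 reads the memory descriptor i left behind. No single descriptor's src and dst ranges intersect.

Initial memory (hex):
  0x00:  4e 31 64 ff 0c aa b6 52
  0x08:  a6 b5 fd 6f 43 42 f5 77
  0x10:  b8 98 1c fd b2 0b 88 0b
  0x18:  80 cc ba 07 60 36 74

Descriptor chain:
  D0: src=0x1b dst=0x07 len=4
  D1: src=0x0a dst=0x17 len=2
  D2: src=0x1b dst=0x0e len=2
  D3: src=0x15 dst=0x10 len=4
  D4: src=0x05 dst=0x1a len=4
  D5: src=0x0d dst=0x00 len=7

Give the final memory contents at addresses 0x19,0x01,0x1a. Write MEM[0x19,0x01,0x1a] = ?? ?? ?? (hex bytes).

MEM[0x19,0x01,0x1a] = cc 07 aa

[0] 0x1b->0x07 len=4 : 07 60 36 74
[1] 0x0a->0x17 len=2 : 74 6f
[2] 0x1b->0x0e len=2 : 07 60
[3] 0x15->0x10 len=4 : 0b 88 74 6f
[4] 0x05->0x1a len=4 : aa b6 07 60
[5] 0x0d->0x00 len=7 : 42 07 60 0b 88 74 6f
query mem[0x19]=0xcc, mem[0x01]=0x07, mem[0x1a]=0xaa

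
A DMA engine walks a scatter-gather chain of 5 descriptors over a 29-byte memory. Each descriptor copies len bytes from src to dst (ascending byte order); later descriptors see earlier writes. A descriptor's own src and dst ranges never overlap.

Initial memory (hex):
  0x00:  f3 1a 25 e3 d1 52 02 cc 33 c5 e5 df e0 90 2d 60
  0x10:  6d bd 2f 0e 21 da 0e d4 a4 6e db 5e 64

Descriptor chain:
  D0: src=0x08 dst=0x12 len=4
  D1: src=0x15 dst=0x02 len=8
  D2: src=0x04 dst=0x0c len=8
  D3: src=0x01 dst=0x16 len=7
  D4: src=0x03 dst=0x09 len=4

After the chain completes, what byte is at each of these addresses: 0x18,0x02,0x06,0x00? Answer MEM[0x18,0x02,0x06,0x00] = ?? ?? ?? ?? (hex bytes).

#0 dst[0x12+4] := {0x33,0xc5,0xe5,0xdf}
#1 dst[0x02+8] := {0xdf,0x0e,0xd4,0xa4,0x6e,0xdb,0x5e,0x64}
#2 dst[0x0c+8] := {0xd4,0xa4,0x6e,0xdb,0x5e,0x64,0xe5,0xdf}
#3 dst[0x16+7] := {0x1a,0xdf,0x0e,0xd4,0xa4,0x6e,0xdb}
#4 dst[0x09+4] := {0x0e,0xd4,0xa4,0x6e}
query mem[0x18]=0x0e, mem[0x02]=0xdf, mem[0x06]=0x6e, mem[0x00]=0xf3

MEM[0x18,0x02,0x06,0x00] = 0e df 6e f3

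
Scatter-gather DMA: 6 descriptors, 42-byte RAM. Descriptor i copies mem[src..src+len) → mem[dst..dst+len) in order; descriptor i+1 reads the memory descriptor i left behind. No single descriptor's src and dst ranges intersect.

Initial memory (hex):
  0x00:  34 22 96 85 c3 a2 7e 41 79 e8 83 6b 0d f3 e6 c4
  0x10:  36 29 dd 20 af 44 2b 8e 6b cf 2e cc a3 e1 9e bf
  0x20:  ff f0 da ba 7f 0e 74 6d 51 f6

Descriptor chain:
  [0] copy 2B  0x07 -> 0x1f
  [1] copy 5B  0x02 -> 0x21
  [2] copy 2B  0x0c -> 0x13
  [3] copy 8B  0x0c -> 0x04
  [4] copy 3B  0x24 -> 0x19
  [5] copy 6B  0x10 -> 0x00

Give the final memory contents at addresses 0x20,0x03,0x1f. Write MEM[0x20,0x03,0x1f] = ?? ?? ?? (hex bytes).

MEM[0x20,0x03,0x1f] = 79 0d 41

#0 dst[0x1f+2] := {0x41,0x79}
#1 dst[0x21+5] := {0x96,0x85,0xc3,0xa2,0x7e}
#2 dst[0x13+2] := {0x0d,0xf3}
#3 dst[0x04+8] := {0x0d,0xf3,0xe6,0xc4,0x36,0x29,0xdd,0x0d}
#4 dst[0x19+3] := {0xa2,0x7e,0x74}
#5 dst[0x00+6] := {0x36,0x29,0xdd,0x0d,0xf3,0x44}
query mem[0x20]=0x79, mem[0x03]=0x0d, mem[0x1f]=0x41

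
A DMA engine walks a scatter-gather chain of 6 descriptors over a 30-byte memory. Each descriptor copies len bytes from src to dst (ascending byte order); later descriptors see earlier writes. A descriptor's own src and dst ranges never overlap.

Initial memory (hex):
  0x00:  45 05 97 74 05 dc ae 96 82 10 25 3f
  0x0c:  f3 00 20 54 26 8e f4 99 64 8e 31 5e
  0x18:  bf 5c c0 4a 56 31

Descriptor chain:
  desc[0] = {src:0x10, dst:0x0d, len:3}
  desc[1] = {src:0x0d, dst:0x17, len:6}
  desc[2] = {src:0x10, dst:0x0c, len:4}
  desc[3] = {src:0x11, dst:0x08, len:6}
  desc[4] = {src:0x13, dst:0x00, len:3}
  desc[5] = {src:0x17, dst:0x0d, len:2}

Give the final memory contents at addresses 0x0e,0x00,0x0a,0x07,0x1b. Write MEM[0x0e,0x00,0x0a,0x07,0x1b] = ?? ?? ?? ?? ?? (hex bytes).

MEM[0x0e,0x00,0x0a,0x07,0x1b] = 8e 99 99 96 8e

#0 dst[0x0d+3] := {0x26,0x8e,0xf4}
#1 dst[0x17+6] := {0x26,0x8e,0xf4,0x26,0x8e,0xf4}
#2 dst[0x0c+4] := {0x26,0x8e,0xf4,0x99}
#3 dst[0x08+6] := {0x8e,0xf4,0x99,0x64,0x8e,0x31}
#4 dst[0x00+3] := {0x99,0x64,0x8e}
#5 dst[0x0d+2] := {0x26,0x8e}
query mem[0x0e]=0x8e, mem[0x00]=0x99, mem[0x0a]=0x99, mem[0x07]=0x96, mem[0x1b]=0x8e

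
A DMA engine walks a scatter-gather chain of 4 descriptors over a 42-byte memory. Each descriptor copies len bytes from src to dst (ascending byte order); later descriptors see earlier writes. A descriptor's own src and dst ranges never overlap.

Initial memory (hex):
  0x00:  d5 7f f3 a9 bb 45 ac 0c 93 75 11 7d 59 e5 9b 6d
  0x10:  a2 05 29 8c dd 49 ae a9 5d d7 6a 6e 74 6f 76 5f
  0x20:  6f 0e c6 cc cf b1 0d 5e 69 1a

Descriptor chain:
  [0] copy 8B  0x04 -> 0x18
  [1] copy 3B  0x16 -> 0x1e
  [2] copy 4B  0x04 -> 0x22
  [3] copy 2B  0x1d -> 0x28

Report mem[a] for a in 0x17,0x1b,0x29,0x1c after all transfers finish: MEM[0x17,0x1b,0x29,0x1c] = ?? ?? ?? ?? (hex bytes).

MEM[0x17,0x1b,0x29,0x1c] = a9 0c ae 93

#0 dst[0x18+8] := {0xbb,0x45,0xac,0x0c,0x93,0x75,0x11,0x7d}
#1 dst[0x1e+3] := {0xae,0xa9,0xbb}
#2 dst[0x22+4] := {0xbb,0x45,0xac,0x0c}
#3 dst[0x28+2] := {0x75,0xae}
query mem[0x17]=0xa9, mem[0x1b]=0x0c, mem[0x29]=0xae, mem[0x1c]=0x93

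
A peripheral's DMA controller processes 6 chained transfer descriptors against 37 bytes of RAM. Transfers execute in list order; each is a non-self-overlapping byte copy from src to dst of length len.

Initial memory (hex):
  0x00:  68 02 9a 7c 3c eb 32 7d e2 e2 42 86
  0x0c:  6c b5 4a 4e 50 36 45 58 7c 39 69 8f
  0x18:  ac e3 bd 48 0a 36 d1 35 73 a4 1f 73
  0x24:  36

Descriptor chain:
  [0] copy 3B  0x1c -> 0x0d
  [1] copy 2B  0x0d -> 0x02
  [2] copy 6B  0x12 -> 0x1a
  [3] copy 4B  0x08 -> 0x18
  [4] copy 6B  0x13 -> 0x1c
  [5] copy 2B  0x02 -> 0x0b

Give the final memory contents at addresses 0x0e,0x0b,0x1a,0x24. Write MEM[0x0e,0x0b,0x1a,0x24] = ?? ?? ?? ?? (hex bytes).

MEM[0x0e,0x0b,0x1a,0x24] = 36 0a 42 36

  after D0: wrote 3B at 0x0d = 0a36d1
  after D1: wrote 2B at 0x02 = 0a36
  after D2: wrote 6B at 0x1a = 45587c39698f
  after D3: wrote 4B at 0x18 = e2e24286
  after D4: wrote 6B at 0x1c = 587c39698fe2
  after D5: wrote 2B at 0x0b = 0a36
query mem[0x0e]=0x36, mem[0x0b]=0x0a, mem[0x1a]=0x42, mem[0x24]=0x36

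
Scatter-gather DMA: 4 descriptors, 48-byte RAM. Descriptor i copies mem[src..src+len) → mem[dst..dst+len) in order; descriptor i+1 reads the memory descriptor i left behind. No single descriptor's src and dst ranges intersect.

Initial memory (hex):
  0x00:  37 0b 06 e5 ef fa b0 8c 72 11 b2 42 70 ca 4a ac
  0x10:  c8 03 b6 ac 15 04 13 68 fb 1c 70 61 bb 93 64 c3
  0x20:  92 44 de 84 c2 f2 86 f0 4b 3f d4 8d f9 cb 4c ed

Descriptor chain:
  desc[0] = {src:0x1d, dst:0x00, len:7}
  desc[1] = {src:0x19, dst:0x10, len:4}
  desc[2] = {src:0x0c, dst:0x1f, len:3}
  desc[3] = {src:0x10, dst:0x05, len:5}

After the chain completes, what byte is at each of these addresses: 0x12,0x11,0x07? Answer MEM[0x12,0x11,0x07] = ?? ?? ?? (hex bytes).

MEM[0x12,0x11,0x07] = 61 70 61

[0] 0x1d->0x00 len=7 : 93 64 c3 92 44 de 84
[1] 0x19->0x10 len=4 : 1c 70 61 bb
[2] 0x0c->0x1f len=3 : 70 ca 4a
[3] 0x10->0x05 len=5 : 1c 70 61 bb 15
query mem[0x12]=0x61, mem[0x11]=0x70, mem[0x07]=0x61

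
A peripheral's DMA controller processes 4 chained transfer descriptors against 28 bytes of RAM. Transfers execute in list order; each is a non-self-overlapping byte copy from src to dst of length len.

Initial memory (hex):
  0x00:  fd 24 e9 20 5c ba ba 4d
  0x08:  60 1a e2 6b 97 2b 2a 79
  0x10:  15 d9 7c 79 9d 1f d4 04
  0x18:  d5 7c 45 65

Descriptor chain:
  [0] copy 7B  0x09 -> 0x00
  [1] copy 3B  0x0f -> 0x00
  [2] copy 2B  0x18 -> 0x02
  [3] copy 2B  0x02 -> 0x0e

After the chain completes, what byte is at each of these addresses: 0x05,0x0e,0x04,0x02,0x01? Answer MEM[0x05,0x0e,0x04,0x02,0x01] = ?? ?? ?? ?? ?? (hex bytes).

D0: mem[0x00..0x06] <- [1a e2 6b 97 2b 2a 79]
D1: mem[0x00..0x02] <- [79 15 d9]
D2: mem[0x02..0x03] <- [d5 7c]
D3: mem[0x0e..0x0f] <- [d5 7c]
query mem[0x05]=0x2a, mem[0x0e]=0xd5, mem[0x04]=0x2b, mem[0x02]=0xd5, mem[0x01]=0x15

MEM[0x05,0x0e,0x04,0x02,0x01] = 2a d5 2b d5 15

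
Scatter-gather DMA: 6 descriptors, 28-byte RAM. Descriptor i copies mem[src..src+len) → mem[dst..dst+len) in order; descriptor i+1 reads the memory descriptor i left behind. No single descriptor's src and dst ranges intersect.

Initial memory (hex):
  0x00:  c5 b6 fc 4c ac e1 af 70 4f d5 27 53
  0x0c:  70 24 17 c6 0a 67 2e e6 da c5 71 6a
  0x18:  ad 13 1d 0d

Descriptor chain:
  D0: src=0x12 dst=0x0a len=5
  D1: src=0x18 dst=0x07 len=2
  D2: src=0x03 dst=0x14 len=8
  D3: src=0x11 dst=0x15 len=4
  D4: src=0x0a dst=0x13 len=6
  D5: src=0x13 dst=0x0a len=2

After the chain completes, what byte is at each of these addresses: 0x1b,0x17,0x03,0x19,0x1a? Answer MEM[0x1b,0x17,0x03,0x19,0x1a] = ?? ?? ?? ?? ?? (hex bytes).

D0: mem[0x0a..0x0e] <- [2e e6 da c5 71]
D1: mem[0x07..0x08] <- [ad 13]
D2: mem[0x14..0x1b] <- [4c ac e1 af ad 13 d5 2e]
D3: mem[0x15..0x18] <- [67 2e e6 4c]
D4: mem[0x13..0x18] <- [2e e6 da c5 71 c6]
D5: mem[0x0a..0x0b] <- [2e e6]
query mem[0x1b]=0x2e, mem[0x17]=0x71, mem[0x03]=0x4c, mem[0x19]=0x13, mem[0x1a]=0xd5

MEM[0x1b,0x17,0x03,0x19,0x1a] = 2e 71 4c 13 d5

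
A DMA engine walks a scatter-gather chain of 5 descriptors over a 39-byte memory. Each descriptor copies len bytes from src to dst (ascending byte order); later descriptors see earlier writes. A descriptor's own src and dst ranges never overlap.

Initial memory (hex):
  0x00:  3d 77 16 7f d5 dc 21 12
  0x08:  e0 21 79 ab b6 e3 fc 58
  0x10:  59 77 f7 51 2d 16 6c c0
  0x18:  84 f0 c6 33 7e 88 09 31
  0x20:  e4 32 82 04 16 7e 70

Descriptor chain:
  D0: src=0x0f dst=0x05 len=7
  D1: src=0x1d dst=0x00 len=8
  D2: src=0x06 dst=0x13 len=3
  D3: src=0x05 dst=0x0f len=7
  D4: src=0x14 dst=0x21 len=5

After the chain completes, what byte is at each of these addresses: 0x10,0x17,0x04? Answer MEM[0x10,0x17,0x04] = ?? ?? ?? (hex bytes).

[0] 0x0f->0x05 len=7 : 58 59 77 f7 51 2d 16
[1] 0x1d->0x00 len=8 : 88 09 31 e4 32 82 04 16
[2] 0x06->0x13 len=3 : 04 16 f7
[3] 0x05->0x0f len=7 : 82 04 16 f7 51 2d 16
[4] 0x14->0x21 len=5 : 2d 16 6c c0 84
query mem[0x10]=0x04, mem[0x17]=0xc0, mem[0x04]=0x32

MEM[0x10,0x17,0x04] = 04 c0 32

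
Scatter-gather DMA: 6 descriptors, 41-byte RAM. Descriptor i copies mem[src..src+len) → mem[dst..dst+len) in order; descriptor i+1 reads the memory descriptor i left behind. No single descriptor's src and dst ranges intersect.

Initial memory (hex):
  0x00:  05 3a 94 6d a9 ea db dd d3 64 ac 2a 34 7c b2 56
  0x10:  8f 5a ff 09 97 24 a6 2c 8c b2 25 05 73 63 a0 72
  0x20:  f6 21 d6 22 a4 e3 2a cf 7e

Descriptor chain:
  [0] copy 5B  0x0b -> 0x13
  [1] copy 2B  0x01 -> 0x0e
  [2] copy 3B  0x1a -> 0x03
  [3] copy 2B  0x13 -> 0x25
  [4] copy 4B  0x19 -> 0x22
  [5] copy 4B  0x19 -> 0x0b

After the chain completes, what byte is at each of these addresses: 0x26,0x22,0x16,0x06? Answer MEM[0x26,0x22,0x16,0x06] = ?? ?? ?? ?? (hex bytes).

MEM[0x26,0x22,0x16,0x06] = 34 b2 b2 db

  after D0: wrote 5B at 0x13 = 2a347cb256
  after D1: wrote 2B at 0x0e = 3a94
  after D2: wrote 3B at 0x03 = 250573
  after D3: wrote 2B at 0x25 = 2a34
  after D4: wrote 4B at 0x22 = b2250573
  after D5: wrote 4B at 0x0b = b2250573
query mem[0x26]=0x34, mem[0x22]=0xb2, mem[0x16]=0xb2, mem[0x06]=0xdb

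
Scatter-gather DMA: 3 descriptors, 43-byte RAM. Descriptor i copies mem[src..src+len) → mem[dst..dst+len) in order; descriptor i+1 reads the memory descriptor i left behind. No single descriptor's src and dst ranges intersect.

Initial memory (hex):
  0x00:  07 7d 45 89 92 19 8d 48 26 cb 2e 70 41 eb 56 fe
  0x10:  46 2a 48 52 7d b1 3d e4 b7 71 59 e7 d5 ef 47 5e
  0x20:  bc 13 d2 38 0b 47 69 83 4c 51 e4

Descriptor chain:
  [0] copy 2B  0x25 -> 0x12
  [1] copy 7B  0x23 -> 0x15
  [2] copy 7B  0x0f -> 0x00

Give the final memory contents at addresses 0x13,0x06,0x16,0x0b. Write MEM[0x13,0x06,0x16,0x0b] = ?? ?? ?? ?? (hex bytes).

MEM[0x13,0x06,0x16,0x0b] = 69 38 0b 70

[0] 0x25->0x12 len=2 : 47 69
[1] 0x23->0x15 len=7 : 38 0b 47 69 83 4c 51
[2] 0x0f->0x00 len=7 : fe 46 2a 47 69 7d 38
query mem[0x13]=0x69, mem[0x06]=0x38, mem[0x16]=0x0b, mem[0x0b]=0x70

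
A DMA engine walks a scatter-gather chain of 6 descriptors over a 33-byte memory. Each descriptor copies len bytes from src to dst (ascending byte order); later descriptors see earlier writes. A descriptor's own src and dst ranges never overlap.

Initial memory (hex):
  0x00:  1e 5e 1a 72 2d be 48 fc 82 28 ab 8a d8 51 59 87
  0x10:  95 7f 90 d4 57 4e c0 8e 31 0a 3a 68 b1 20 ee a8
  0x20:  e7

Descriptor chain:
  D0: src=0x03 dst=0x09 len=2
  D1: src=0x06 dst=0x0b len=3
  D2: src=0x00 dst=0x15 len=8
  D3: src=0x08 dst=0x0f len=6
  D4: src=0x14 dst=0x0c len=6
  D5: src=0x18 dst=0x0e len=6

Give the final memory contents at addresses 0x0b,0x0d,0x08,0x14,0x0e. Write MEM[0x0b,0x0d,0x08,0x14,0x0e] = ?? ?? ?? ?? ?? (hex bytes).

D0: mem[0x09..0x0a] <- [72 2d]
D1: mem[0x0b..0x0d] <- [48 fc 82]
D2: mem[0x15..0x1c] <- [1e 5e 1a 72 2d be 48 fc]
D3: mem[0x0f..0x14] <- [82 72 2d 48 fc 82]
D4: mem[0x0c..0x11] <- [82 1e 5e 1a 72 2d]
D5: mem[0x0e..0x13] <- [72 2d be 48 fc 20]
query mem[0x0b]=0x48, mem[0x0d]=0x1e, mem[0x08]=0x82, mem[0x14]=0x82, mem[0x0e]=0x72

MEM[0x0b,0x0d,0x08,0x14,0x0e] = 48 1e 82 82 72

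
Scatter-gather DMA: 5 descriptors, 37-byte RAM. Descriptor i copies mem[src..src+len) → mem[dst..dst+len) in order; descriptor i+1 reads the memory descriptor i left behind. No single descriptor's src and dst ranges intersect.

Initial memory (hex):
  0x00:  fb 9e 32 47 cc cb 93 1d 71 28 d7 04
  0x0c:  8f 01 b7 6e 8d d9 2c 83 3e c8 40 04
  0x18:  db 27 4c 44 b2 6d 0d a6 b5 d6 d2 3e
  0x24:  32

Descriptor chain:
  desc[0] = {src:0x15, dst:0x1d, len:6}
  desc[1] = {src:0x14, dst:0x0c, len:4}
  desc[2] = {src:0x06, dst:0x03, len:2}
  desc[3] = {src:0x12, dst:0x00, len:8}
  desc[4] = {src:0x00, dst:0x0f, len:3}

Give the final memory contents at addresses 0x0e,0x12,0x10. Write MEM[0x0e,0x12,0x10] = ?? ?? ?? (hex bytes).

[0] 0x15->0x1d len=6 : c8 40 04 db 27 4c
[1] 0x14->0x0c len=4 : 3e c8 40 04
[2] 0x06->0x03 len=2 : 93 1d
[3] 0x12->0x00 len=8 : 2c 83 3e c8 40 04 db 27
[4] 0x00->0x0f len=3 : 2c 83 3e
query mem[0x0e]=0x40, mem[0x12]=0x2c, mem[0x10]=0x83

MEM[0x0e,0x12,0x10] = 40 2c 83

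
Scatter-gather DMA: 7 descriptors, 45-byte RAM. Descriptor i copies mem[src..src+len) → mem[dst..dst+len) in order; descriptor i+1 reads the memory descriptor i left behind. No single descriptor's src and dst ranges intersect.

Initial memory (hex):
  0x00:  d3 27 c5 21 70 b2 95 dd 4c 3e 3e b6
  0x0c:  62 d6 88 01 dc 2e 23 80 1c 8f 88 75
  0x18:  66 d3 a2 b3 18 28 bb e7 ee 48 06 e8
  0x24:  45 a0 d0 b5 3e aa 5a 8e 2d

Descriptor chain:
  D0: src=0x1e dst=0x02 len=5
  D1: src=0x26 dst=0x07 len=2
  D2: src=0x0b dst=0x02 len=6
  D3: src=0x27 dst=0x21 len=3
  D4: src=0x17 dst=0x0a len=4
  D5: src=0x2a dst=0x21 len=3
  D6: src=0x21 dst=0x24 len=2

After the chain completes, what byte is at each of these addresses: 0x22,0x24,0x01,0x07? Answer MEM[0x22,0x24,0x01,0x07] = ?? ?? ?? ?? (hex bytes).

MEM[0x22,0x24,0x01,0x07] = 8e 5a 27 dc

D0: mem[0x02..0x06] <- [bb e7 ee 48 06]
D1: mem[0x07..0x08] <- [d0 b5]
D2: mem[0x02..0x07] <- [b6 62 d6 88 01 dc]
D3: mem[0x21..0x23] <- [b5 3e aa]
D4: mem[0x0a..0x0d] <- [75 66 d3 a2]
D5: mem[0x21..0x23] <- [5a 8e 2d]
D6: mem[0x24..0x25] <- [5a 8e]
query mem[0x22]=0x8e, mem[0x24]=0x5a, mem[0x01]=0x27, mem[0x07]=0xdc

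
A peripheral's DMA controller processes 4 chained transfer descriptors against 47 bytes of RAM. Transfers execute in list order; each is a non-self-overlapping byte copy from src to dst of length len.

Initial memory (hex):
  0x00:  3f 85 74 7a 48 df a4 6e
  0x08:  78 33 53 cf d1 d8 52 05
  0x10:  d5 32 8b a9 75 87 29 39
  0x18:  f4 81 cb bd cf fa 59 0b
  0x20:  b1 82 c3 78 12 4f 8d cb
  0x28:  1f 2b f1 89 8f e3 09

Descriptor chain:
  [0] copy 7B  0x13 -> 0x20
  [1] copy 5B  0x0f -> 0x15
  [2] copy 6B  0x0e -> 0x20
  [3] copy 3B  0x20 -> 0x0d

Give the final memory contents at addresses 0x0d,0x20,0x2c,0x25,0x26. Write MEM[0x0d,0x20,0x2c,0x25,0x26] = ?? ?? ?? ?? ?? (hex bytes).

#0 dst[0x20+7] := {0xa9,0x75,0x87,0x29,0x39,0xf4,0x81}
#1 dst[0x15+5] := {0x05,0xd5,0x32,0x8b,0xa9}
#2 dst[0x20+6] := {0x52,0x05,0xd5,0x32,0x8b,0xa9}
#3 dst[0x0d+3] := {0x52,0x05,0xd5}
query mem[0x0d]=0x52, mem[0x20]=0x52, mem[0x2c]=0x8f, mem[0x25]=0xa9, mem[0x26]=0x81

MEM[0x0d,0x20,0x2c,0x25,0x26] = 52 52 8f a9 81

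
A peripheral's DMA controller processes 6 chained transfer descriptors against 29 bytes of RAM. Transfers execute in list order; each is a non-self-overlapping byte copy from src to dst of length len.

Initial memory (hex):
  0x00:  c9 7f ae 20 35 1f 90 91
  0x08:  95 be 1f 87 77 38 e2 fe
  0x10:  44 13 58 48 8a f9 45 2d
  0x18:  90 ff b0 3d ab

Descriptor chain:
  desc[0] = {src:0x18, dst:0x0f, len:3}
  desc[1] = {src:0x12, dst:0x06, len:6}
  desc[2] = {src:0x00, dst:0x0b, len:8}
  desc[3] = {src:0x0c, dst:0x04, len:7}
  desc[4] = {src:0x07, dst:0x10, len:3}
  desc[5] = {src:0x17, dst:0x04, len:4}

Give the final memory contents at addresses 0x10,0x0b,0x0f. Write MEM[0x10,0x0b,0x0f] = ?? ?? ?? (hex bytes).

MEM[0x10,0x0b,0x0f] = 35 c9 35

#0 dst[0x0f+3] := {0x90,0xff,0xb0}
#1 dst[0x06+6] := {0x58,0x48,0x8a,0xf9,0x45,0x2d}
#2 dst[0x0b+8] := {0xc9,0x7f,0xae,0x20,0x35,0x1f,0x58,0x48}
#3 dst[0x04+7] := {0x7f,0xae,0x20,0x35,0x1f,0x58,0x48}
#4 dst[0x10+3] := {0x35,0x1f,0x58}
#5 dst[0x04+4] := {0x2d,0x90,0xff,0xb0}
query mem[0x10]=0x35, mem[0x0b]=0xc9, mem[0x0f]=0x35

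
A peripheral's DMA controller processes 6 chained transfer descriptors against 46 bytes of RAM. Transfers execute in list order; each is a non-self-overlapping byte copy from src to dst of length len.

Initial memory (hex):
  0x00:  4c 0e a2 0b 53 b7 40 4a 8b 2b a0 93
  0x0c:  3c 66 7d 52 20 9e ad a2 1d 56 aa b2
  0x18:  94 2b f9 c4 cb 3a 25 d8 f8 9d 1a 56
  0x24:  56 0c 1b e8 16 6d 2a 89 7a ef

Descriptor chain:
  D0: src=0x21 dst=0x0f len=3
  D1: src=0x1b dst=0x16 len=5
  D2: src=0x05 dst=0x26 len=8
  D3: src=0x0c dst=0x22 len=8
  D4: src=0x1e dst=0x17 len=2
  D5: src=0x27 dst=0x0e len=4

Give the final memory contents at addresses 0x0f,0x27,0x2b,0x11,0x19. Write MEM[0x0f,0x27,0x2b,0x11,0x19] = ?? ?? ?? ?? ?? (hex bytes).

MEM[0x0f,0x27,0x2b,0x11,0x19] = ad 56 a0 2b 25

[0] 0x21->0x0f len=3 : 9d 1a 56
[1] 0x1b->0x16 len=5 : c4 cb 3a 25 d8
[2] 0x05->0x26 len=8 : b7 40 4a 8b 2b a0 93 3c
[3] 0x0c->0x22 len=8 : 3c 66 7d 9d 1a 56 ad a2
[4] 0x1e->0x17 len=2 : 25 d8
[5] 0x27->0x0e len=4 : 56 ad a2 2b
query mem[0x0f]=0xad, mem[0x27]=0x56, mem[0x2b]=0xa0, mem[0x11]=0x2b, mem[0x19]=0x25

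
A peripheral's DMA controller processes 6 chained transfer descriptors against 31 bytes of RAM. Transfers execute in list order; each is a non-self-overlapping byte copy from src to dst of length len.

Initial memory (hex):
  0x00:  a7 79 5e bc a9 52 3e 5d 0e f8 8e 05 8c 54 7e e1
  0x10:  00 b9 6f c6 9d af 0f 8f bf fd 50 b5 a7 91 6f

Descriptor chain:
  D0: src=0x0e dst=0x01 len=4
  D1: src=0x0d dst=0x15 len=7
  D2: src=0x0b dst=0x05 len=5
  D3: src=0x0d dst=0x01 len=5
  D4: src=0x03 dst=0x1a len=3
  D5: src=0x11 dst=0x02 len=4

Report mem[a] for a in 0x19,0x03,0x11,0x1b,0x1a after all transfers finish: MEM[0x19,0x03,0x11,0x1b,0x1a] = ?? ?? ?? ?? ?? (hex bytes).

MEM[0x19,0x03,0x11,0x1b,0x1a] = b9 6f b9 00 e1

[0] 0x0e->0x01 len=4 : 7e e1 00 b9
[1] 0x0d->0x15 len=7 : 54 7e e1 00 b9 6f c6
[2] 0x0b->0x05 len=5 : 05 8c 54 7e e1
[3] 0x0d->0x01 len=5 : 54 7e e1 00 b9
[4] 0x03->0x1a len=3 : e1 00 b9
[5] 0x11->0x02 len=4 : b9 6f c6 9d
query mem[0x19]=0xb9, mem[0x03]=0x6f, mem[0x11]=0xb9, mem[0x1b]=0x00, mem[0x1a]=0xe1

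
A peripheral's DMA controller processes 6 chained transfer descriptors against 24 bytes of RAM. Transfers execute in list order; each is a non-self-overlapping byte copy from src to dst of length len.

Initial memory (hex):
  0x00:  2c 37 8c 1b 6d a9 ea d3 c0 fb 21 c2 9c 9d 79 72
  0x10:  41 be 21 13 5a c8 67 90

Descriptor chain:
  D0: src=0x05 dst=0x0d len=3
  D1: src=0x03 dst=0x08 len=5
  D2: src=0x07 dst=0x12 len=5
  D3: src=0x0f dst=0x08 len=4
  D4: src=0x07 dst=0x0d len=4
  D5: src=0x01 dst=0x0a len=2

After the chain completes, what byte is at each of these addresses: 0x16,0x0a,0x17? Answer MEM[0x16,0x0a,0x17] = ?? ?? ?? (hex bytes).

MEM[0x16,0x0a,0x17] = ea 37 90

[0] 0x05->0x0d len=3 : a9 ea d3
[1] 0x03->0x08 len=5 : 1b 6d a9 ea d3
[2] 0x07->0x12 len=5 : d3 1b 6d a9 ea
[3] 0x0f->0x08 len=4 : d3 41 be d3
[4] 0x07->0x0d len=4 : d3 d3 41 be
[5] 0x01->0x0a len=2 : 37 8c
query mem[0x16]=0xea, mem[0x0a]=0x37, mem[0x17]=0x90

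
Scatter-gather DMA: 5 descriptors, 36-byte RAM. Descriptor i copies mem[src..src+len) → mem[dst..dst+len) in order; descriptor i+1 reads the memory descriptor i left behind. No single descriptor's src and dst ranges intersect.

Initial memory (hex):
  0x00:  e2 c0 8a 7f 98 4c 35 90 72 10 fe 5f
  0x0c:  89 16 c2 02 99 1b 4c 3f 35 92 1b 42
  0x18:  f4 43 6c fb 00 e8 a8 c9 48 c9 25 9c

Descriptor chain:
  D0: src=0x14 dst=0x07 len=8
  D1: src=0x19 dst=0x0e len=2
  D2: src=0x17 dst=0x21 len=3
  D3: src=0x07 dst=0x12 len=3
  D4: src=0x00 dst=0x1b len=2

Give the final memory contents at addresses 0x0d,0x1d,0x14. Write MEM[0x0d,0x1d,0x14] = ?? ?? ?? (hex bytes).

  after D0: wrote 8B at 0x07 = 35921b42f4436cfb
  after D1: wrote 2B at 0x0e = 436c
  after D2: wrote 3B at 0x21 = 42f443
  after D3: wrote 3B at 0x12 = 35921b
  after D4: wrote 2B at 0x1b = e2c0
query mem[0x0d]=0x6c, mem[0x1d]=0xe8, mem[0x14]=0x1b

MEM[0x0d,0x1d,0x14] = 6c e8 1b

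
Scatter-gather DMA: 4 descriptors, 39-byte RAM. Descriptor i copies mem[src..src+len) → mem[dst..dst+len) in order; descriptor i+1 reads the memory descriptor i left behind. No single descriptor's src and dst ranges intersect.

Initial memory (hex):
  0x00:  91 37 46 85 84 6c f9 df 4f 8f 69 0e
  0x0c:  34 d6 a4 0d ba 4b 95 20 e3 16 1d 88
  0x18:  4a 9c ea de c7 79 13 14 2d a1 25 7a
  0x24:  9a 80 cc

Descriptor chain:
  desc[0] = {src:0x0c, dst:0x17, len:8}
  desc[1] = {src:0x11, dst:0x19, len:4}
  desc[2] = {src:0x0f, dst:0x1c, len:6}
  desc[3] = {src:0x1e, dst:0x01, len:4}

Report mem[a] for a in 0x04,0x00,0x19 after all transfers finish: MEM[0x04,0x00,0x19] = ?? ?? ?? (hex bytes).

#0 dst[0x17+8] := {0x34,0xd6,0xa4,0x0d,0xba,0x4b,0x95,0x20}
#1 dst[0x19+4] := {0x4b,0x95,0x20,0xe3}
#2 dst[0x1c+6] := {0x0d,0xba,0x4b,0x95,0x20,0xe3}
#3 dst[0x01+4] := {0x4b,0x95,0x20,0xe3}
query mem[0x04]=0xe3, mem[0x00]=0x91, mem[0x19]=0x4b

MEM[0x04,0x00,0x19] = e3 91 4b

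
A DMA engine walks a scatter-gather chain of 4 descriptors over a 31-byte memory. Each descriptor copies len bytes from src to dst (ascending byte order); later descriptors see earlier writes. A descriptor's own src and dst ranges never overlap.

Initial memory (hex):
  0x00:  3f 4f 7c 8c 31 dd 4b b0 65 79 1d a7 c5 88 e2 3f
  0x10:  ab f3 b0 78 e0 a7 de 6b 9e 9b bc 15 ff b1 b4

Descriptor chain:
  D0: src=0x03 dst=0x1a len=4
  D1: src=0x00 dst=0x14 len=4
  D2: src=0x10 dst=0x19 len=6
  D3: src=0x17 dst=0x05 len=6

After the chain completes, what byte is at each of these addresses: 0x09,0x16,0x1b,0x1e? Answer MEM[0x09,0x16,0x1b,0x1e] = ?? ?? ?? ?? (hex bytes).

MEM[0x09,0x16,0x1b,0x1e] = b0 7c b0 4f

  after D0: wrote 4B at 0x1a = 8c31dd4b
  after D1: wrote 4B at 0x14 = 3f4f7c8c
  after D2: wrote 6B at 0x19 = abf3b0783f4f
  after D3: wrote 6B at 0x05 = 8c9eabf3b078
query mem[0x09]=0xb0, mem[0x16]=0x7c, mem[0x1b]=0xb0, mem[0x1e]=0x4f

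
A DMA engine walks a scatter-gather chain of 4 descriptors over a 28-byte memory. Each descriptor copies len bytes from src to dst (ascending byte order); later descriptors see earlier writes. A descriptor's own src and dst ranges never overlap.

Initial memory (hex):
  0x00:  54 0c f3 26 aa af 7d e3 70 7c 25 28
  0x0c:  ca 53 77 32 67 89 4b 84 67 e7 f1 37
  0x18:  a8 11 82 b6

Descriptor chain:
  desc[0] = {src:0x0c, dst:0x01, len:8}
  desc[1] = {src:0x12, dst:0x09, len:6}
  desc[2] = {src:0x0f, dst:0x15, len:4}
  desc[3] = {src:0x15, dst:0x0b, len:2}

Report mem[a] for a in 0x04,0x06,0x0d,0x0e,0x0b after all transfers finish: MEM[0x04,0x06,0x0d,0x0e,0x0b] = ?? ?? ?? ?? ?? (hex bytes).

MEM[0x04,0x06,0x0d,0x0e,0x0b] = 32 89 f1 37 32

#0 dst[0x01+8] := {0xca,0x53,0x77,0x32,0x67,0x89,0x4b,0x84}
#1 dst[0x09+6] := {0x4b,0x84,0x67,0xe7,0xf1,0x37}
#2 dst[0x15+4] := {0x32,0x67,0x89,0x4b}
#3 dst[0x0b+2] := {0x32,0x67}
query mem[0x04]=0x32, mem[0x06]=0x89, mem[0x0d]=0xf1, mem[0x0e]=0x37, mem[0x0b]=0x32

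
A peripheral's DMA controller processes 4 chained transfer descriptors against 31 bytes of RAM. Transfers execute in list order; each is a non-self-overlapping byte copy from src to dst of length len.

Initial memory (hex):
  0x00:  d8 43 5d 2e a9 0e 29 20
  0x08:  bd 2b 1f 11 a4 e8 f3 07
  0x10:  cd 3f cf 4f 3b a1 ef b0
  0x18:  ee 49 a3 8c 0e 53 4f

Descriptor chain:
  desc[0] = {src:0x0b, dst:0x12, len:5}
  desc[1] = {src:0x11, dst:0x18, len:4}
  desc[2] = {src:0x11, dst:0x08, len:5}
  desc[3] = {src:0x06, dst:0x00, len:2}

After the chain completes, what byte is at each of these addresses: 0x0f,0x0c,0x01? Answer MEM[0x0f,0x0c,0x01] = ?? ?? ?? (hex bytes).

MEM[0x0f,0x0c,0x01] = 07 f3 20

D0: mem[0x12..0x16] <- [11 a4 e8 f3 07]
D1: mem[0x18..0x1b] <- [3f 11 a4 e8]
D2: mem[0x08..0x0c] <- [3f 11 a4 e8 f3]
D3: mem[0x00..0x01] <- [29 20]
query mem[0x0f]=0x07, mem[0x0c]=0xf3, mem[0x01]=0x20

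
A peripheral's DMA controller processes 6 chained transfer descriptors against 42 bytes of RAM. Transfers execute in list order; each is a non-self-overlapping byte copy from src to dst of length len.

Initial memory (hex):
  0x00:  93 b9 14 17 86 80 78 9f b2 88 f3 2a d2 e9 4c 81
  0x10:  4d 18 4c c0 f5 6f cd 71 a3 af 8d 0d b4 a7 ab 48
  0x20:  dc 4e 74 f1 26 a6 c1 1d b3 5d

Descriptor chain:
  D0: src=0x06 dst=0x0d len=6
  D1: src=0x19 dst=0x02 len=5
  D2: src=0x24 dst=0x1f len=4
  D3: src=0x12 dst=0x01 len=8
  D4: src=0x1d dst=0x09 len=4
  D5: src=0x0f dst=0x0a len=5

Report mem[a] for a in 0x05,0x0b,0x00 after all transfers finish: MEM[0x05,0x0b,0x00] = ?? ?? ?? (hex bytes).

D0: mem[0x0d..0x12] <- [78 9f b2 88 f3 2a]
D1: mem[0x02..0x06] <- [af 8d 0d b4 a7]
D2: mem[0x1f..0x22] <- [26 a6 c1 1d]
D3: mem[0x01..0x08] <- [2a c0 f5 6f cd 71 a3 af]
D4: mem[0x09..0x0c] <- [a7 ab 26 a6]
D5: mem[0x0a..0x0e] <- [b2 88 f3 2a c0]
query mem[0x05]=0xcd, mem[0x0b]=0x88, mem[0x00]=0x93

MEM[0x05,0x0b,0x00] = cd 88 93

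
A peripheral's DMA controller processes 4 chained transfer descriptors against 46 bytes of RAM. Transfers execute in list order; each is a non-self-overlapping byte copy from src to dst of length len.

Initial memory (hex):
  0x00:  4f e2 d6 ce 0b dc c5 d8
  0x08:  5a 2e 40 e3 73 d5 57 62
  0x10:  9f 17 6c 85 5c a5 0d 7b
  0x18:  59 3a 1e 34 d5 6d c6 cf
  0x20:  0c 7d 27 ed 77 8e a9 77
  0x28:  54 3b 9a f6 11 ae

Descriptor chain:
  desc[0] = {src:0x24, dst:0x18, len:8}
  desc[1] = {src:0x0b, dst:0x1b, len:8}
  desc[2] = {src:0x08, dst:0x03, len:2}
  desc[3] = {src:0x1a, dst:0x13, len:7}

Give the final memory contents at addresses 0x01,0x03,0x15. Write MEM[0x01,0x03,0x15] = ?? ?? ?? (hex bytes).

[0] 0x24->0x18 len=8 : 77 8e a9 77 54 3b 9a f6
[1] 0x0b->0x1b len=8 : e3 73 d5 57 62 9f 17 6c
[2] 0x08->0x03 len=2 : 5a 2e
[3] 0x1a->0x13 len=7 : a9 e3 73 d5 57 62 9f
query mem[0x01]=0xe2, mem[0x03]=0x5a, mem[0x15]=0x73

MEM[0x01,0x03,0x15] = e2 5a 73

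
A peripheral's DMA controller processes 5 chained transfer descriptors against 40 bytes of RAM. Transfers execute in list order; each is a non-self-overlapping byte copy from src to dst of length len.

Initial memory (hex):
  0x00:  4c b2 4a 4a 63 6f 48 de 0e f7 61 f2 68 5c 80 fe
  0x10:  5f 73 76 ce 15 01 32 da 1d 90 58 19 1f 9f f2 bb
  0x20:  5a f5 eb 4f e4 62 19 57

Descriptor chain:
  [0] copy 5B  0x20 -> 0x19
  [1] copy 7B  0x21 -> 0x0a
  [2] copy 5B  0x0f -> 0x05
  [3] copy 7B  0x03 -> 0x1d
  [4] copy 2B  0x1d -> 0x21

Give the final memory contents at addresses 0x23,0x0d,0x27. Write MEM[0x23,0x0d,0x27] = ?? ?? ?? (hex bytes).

[0] 0x20->0x19 len=5 : 5a f5 eb 4f e4
[1] 0x21->0x0a len=7 : f5 eb 4f e4 62 19 57
[2] 0x0f->0x05 len=5 : 19 57 73 76 ce
[3] 0x03->0x1d len=7 : 4a 63 19 57 73 76 ce
[4] 0x1d->0x21 len=2 : 4a 63
query mem[0x23]=0xce, mem[0x0d]=0xe4, mem[0x27]=0x57

MEM[0x23,0x0d,0x27] = ce e4 57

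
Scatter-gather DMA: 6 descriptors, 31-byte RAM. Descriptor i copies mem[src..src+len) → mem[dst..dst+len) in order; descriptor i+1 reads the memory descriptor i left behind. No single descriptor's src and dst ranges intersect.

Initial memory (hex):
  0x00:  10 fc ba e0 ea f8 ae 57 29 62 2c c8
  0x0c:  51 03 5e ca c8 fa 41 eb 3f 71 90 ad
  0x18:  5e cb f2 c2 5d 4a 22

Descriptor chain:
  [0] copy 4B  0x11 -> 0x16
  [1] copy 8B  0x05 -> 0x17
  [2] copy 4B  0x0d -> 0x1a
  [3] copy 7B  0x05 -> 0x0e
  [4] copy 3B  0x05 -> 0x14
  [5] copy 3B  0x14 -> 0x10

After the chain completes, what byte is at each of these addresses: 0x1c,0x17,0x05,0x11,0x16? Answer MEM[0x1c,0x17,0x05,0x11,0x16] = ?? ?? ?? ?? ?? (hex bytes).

MEM[0x1c,0x17,0x05,0x11,0x16] = ca f8 f8 ae 57

[0] 0x11->0x16 len=4 : fa 41 eb 3f
[1] 0x05->0x17 len=8 : f8 ae 57 29 62 2c c8 51
[2] 0x0d->0x1a len=4 : 03 5e ca c8
[3] 0x05->0x0e len=7 : f8 ae 57 29 62 2c c8
[4] 0x05->0x14 len=3 : f8 ae 57
[5] 0x14->0x10 len=3 : f8 ae 57
query mem[0x1c]=0xca, mem[0x17]=0xf8, mem[0x05]=0xf8, mem[0x11]=0xae, mem[0x16]=0x57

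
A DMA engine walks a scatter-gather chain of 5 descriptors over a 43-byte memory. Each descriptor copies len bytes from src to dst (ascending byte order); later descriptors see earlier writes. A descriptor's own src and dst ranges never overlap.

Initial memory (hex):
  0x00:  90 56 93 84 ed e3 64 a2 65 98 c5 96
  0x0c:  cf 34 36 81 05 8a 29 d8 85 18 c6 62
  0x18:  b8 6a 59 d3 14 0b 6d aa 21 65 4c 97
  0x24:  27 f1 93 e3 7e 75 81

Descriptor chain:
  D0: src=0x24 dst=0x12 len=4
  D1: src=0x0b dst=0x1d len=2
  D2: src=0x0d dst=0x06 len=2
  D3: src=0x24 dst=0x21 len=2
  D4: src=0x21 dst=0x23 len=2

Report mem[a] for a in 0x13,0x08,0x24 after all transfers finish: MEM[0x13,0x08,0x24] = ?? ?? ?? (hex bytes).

#0 dst[0x12+4] := {0x27,0xf1,0x93,0xe3}
#1 dst[0x1d+2] := {0x96,0xcf}
#2 dst[0x06+2] := {0x34,0x36}
#3 dst[0x21+2] := {0x27,0xf1}
#4 dst[0x23+2] := {0x27,0xf1}
query mem[0x13]=0xf1, mem[0x08]=0x65, mem[0x24]=0xf1

MEM[0x13,0x08,0x24] = f1 65 f1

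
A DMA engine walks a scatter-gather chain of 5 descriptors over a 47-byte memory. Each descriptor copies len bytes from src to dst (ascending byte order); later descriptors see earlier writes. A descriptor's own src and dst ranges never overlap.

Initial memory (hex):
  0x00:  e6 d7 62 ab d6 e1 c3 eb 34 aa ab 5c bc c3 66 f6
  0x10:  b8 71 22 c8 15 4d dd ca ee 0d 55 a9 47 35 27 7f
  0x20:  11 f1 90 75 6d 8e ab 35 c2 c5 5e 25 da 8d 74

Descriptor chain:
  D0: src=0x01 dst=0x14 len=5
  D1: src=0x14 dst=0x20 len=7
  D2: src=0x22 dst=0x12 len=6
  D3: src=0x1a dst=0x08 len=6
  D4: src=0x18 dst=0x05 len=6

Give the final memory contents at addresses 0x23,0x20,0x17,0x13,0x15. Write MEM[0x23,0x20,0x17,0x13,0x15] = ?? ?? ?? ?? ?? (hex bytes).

#0 dst[0x14+5] := {0xd7,0x62,0xab,0xd6,0xe1}
#1 dst[0x20+7] := {0xd7,0x62,0xab,0xd6,0xe1,0x0d,0x55}
#2 dst[0x12+6] := {0xab,0xd6,0xe1,0x0d,0x55,0x35}
#3 dst[0x08+6] := {0x55,0xa9,0x47,0x35,0x27,0x7f}
#4 dst[0x05+6] := {0xe1,0x0d,0x55,0xa9,0x47,0x35}
query mem[0x23]=0xd6, mem[0x20]=0xd7, mem[0x17]=0x35, mem[0x13]=0xd6, mem[0x15]=0x0d

MEM[0x23,0x20,0x17,0x13,0x15] = d6 d7 35 d6 0d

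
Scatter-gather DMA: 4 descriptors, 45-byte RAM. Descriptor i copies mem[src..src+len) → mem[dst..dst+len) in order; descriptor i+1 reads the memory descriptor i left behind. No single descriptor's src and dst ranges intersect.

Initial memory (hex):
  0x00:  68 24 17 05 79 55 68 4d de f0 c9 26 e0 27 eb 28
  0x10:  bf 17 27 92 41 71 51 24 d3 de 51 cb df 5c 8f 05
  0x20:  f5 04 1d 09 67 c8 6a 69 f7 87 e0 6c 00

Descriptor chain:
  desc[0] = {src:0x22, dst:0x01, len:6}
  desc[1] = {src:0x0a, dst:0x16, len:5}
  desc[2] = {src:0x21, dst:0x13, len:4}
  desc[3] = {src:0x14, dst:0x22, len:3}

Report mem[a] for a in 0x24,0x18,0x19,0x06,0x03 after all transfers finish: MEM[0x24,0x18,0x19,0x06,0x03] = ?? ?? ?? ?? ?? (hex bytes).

MEM[0x24,0x18,0x19,0x06,0x03] = 67 e0 27 69 67

[0] 0x22->0x01 len=6 : 1d 09 67 c8 6a 69
[1] 0x0a->0x16 len=5 : c9 26 e0 27 eb
[2] 0x21->0x13 len=4 : 04 1d 09 67
[3] 0x14->0x22 len=3 : 1d 09 67
query mem[0x24]=0x67, mem[0x18]=0xe0, mem[0x19]=0x27, mem[0x06]=0x69, mem[0x03]=0x67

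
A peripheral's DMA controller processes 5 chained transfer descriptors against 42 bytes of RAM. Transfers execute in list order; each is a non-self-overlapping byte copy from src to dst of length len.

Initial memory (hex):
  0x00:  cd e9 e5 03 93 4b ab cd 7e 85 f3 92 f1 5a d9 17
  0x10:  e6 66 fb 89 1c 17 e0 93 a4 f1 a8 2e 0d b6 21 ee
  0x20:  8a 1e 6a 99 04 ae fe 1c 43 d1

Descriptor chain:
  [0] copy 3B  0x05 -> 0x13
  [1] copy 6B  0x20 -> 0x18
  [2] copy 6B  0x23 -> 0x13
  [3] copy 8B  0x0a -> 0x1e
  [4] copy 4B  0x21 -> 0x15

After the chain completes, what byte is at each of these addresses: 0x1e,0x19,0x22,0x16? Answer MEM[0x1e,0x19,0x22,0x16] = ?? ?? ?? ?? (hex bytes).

MEM[0x1e,0x19,0x22,0x16] = f3 1e d9 d9

#0 dst[0x13+3] := {0x4b,0xab,0xcd}
#1 dst[0x18+6] := {0x8a,0x1e,0x6a,0x99,0x04,0xae}
#2 dst[0x13+6] := {0x99,0x04,0xae,0xfe,0x1c,0x43}
#3 dst[0x1e+8] := {0xf3,0x92,0xf1,0x5a,0xd9,0x17,0xe6,0x66}
#4 dst[0x15+4] := {0x5a,0xd9,0x17,0xe6}
query mem[0x1e]=0xf3, mem[0x19]=0x1e, mem[0x22]=0xd9, mem[0x16]=0xd9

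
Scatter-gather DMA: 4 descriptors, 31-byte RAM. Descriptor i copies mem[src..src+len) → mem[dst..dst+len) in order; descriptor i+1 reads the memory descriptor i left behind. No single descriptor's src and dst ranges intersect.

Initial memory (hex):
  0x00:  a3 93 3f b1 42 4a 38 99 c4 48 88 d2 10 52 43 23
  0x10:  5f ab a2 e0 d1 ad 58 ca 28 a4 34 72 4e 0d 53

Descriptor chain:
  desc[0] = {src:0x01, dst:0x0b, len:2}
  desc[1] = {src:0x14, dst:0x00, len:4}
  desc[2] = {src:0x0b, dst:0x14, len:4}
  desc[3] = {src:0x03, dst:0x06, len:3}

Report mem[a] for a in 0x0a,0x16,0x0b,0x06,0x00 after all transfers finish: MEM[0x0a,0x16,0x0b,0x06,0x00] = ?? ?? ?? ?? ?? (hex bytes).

#0 dst[0x0b+2] := {0x93,0x3f}
#1 dst[0x00+4] := {0xd1,0xad,0x58,0xca}
#2 dst[0x14+4] := {0x93,0x3f,0x52,0x43}
#3 dst[0x06+3] := {0xca,0x42,0x4a}
query mem[0x0a]=0x88, mem[0x16]=0x52, mem[0x0b]=0x93, mem[0x06]=0xca, mem[0x00]=0xd1

MEM[0x0a,0x16,0x0b,0x06,0x00] = 88 52 93 ca d1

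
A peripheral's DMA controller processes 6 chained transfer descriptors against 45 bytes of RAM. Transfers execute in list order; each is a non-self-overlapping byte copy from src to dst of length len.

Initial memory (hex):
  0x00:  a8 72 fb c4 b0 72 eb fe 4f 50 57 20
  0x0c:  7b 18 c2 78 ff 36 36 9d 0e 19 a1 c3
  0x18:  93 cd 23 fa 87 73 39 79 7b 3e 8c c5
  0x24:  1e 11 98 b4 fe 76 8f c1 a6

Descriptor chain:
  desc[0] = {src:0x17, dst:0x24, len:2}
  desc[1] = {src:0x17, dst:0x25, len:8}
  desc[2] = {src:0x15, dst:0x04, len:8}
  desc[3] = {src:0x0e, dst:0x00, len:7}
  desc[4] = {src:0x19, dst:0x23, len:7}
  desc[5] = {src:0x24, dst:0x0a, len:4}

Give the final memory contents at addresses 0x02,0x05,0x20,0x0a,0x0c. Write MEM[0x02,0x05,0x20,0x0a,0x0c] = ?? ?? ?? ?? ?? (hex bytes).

MEM[0x02,0x05,0x20,0x0a,0x0c] = ff 9d 7b 23 87

  after D0: wrote 2B at 0x24 = c393
  after D1: wrote 8B at 0x25 = c393cd23fa877339
  after D2: wrote 8B at 0x04 = 19a1c393cd23fa87
  after D3: wrote 7B at 0x00 = c278ff36369d0e
  after D4: wrote 7B at 0x23 = cd23fa87733979
  after D5: wrote 4B at 0x0a = 23fa8773
query mem[0x02]=0xff, mem[0x05]=0x9d, mem[0x20]=0x7b, mem[0x0a]=0x23, mem[0x0c]=0x87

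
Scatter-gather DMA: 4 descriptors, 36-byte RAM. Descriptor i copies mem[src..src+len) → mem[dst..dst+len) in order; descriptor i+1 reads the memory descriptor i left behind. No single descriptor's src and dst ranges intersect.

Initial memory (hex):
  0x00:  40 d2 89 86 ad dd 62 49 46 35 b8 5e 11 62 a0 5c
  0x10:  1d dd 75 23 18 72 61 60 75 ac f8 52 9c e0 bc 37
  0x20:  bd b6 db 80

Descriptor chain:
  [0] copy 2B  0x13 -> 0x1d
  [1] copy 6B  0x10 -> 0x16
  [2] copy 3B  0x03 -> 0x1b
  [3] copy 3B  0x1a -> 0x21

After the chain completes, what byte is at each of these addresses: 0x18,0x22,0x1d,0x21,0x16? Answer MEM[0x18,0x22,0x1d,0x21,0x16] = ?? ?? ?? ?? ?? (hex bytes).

D0: mem[0x1d..0x1e] <- [23 18]
D1: mem[0x16..0x1b] <- [1d dd 75 23 18 72]
D2: mem[0x1b..0x1d] <- [86 ad dd]
D3: mem[0x21..0x23] <- [18 86 ad]
query mem[0x18]=0x75, mem[0x22]=0x86, mem[0x1d]=0xdd, mem[0x21]=0x18, mem[0x16]=0x1d

MEM[0x18,0x22,0x1d,0x21,0x16] = 75 86 dd 18 1d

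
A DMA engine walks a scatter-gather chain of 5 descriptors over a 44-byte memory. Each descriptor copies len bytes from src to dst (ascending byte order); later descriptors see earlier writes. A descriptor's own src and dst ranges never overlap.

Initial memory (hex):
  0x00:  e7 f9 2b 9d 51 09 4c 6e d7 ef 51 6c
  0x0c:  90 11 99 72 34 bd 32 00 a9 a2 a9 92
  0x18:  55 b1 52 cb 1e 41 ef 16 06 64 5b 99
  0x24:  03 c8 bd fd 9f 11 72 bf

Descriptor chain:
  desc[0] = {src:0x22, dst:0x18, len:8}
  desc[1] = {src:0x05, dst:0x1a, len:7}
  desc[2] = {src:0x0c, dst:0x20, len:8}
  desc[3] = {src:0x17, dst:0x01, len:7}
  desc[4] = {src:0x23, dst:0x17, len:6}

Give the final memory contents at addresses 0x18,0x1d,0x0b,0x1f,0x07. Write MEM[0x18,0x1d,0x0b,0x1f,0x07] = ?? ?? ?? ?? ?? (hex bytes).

[0] 0x22->0x18 len=8 : 5b 99 03 c8 bd fd 9f 11
[1] 0x05->0x1a len=7 : 09 4c 6e d7 ef 51 6c
[2] 0x0c->0x20 len=8 : 90 11 99 72 34 bd 32 00
[3] 0x17->0x01 len=7 : 92 5b 99 09 4c 6e d7
[4] 0x23->0x17 len=6 : 72 34 bd 32 00 9f
query mem[0x18]=0x34, mem[0x1d]=0xd7, mem[0x0b]=0x6c, mem[0x1f]=0x51, mem[0x07]=0xd7

MEM[0x18,0x1d,0x0b,0x1f,0x07] = 34 d7 6c 51 d7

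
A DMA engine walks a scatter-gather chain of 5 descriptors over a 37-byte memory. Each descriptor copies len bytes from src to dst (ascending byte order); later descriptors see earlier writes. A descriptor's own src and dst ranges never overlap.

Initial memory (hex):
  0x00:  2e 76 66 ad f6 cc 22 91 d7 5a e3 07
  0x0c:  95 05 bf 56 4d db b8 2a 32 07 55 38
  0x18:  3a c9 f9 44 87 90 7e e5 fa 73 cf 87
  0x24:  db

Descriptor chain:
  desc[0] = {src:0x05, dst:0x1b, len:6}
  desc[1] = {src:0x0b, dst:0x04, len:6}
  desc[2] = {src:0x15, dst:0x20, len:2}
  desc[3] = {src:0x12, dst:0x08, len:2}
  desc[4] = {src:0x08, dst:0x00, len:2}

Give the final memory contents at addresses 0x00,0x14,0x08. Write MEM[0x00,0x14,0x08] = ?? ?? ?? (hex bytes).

MEM[0x00,0x14,0x08] = b8 32 b8

D0: mem[0x1b..0x20] <- [cc 22 91 d7 5a e3]
D1: mem[0x04..0x09] <- [07 95 05 bf 56 4d]
D2: mem[0x20..0x21] <- [07 55]
D3: mem[0x08..0x09] <- [b8 2a]
D4: mem[0x00..0x01] <- [b8 2a]
query mem[0x00]=0xb8, mem[0x14]=0x32, mem[0x08]=0xb8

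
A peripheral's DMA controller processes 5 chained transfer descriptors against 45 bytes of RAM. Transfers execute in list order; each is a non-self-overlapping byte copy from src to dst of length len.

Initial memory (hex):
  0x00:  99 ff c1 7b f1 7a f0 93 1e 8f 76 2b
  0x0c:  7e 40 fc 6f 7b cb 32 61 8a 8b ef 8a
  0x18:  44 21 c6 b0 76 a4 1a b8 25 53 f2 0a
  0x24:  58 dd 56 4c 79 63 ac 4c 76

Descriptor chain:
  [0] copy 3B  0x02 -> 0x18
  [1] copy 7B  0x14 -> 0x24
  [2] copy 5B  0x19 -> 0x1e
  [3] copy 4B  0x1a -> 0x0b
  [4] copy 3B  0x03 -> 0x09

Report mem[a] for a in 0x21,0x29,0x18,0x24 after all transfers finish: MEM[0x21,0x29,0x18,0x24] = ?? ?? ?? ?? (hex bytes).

[0] 0x02->0x18 len=3 : c1 7b f1
[1] 0x14->0x24 len=7 : 8a 8b ef 8a c1 7b f1
[2] 0x19->0x1e len=5 : 7b f1 b0 76 a4
[3] 0x1a->0x0b len=4 : f1 b0 76 a4
[4] 0x03->0x09 len=3 : 7b f1 7a
query mem[0x21]=0x76, mem[0x29]=0x7b, mem[0x18]=0xc1, mem[0x24]=0x8a

MEM[0x21,0x29,0x18,0x24] = 76 7b c1 8a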